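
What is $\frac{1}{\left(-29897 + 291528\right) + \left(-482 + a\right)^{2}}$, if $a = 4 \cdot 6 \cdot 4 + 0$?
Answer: $\frac{1}{410627} \approx 2.4353 \cdot 10^{-6}$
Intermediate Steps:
$a = 96$ ($a = 4 \cdot 24 + 0 = 96 + 0 = 96$)
$\frac{1}{\left(-29897 + 291528\right) + \left(-482 + a\right)^{2}} = \frac{1}{\left(-29897 + 291528\right) + \left(-482 + 96\right)^{2}} = \frac{1}{261631 + \left(-386\right)^{2}} = \frac{1}{261631 + 148996} = \frac{1}{410627}$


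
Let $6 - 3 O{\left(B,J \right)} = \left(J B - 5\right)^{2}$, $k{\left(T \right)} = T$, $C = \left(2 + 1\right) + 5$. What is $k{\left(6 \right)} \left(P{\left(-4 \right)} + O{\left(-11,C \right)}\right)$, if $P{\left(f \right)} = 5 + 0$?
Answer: $-17256$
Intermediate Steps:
$C = 8$ ($C = 3 + 5 = 8$)
$P{\left(f \right)} = 5$
$O{\left(B,J \right)} = 2 - \frac{\left(-5 + B J\right)^{2}}{3}$ ($O{\left(B,J \right)} = 2 - \frac{\left(J B - 5\right)^{2}}{3} = 2 - \frac{\left(B J - 5\right)^{2}}{3} = 2 - \frac{\left(-5 + B J\right)^{2}}{3}$)
$k{\left(6 \right)} \left(P{\left(-4 \right)} + O{\left(-11,C \right)}\right) = 6 \left(5 + \left(2 - \frac{\left(-5 - 88\right)^{2}}{3}\right)\right) = 6 \left(5 + \left(2 - \frac{\left(-93\right)^{2}}{3}\right)\right) = 6 \left(5 + \left(2 - 2883\right)\right) = 6 \left(5 - 2881\right) = 6 \left(-2876\right) = -17256$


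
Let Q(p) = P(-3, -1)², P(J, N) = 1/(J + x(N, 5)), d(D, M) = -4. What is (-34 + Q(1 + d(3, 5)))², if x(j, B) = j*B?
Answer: 4730625/4096 ≈ 1154.9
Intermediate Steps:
x(j, B) = B*j
P(J, N) = 1/(J + 5*N)
Q(p) = 1/64 (Q(p) = (1/(-3 + 5*(-1)))² = (1/(-3 - 5))² = (1/(-8))² = (-⅛)² = 1/64)
(-34 + Q(1 + d(3, 5)))² = (-34 + 1/64)² = (-2175/64)² = 4730625/4096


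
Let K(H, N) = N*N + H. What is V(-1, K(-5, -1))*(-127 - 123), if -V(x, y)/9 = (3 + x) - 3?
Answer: -2250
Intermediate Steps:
K(H, N) = H + N**2 (K(H, N) = N**2 + H = H + N**2)
V(x, y) = -9*x (V(x, y) = -9*((3 + x) - 3) = -9*x)
V(-1, K(-5, -1))*(-127 - 123) = (-9*(-1))*(-127 - 123) = 9*(-250) = -2250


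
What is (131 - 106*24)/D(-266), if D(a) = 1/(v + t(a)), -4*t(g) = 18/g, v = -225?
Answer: 15200757/28 ≈ 5.4288e+5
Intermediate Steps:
t(g) = -9/(2*g)
D(a) = 1/(-225 - 9/(2*a))
(131 - 106*24)/D(-266) = (131 - 106*24)/((-2*(-266)/(9 + 450*(-266)))) = (131 - 2544)/((-2*(-266)/(9 - 119700))) = -2413/((-2*(-266)/(-119691))) = -2413/((-2*(-266)*(-1/119691))) = -2413/(-532/119691) = -2413*(-119691/532) = 15200757/28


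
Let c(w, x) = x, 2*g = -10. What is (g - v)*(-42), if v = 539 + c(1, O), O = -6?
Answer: 22596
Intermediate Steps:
g = -5 (g = (½)*(-10) = -5)
v = 533 (v = 539 - 6 = 533)
(g - v)*(-42) = (-5 - 1*533)*(-42) = (-5 - 533)*(-42) = -538*(-42) = 22596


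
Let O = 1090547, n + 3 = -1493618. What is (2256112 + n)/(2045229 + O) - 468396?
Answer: -1468784172805/3135776 ≈ -4.6840e+5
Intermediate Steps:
n = -1493621 (n = -3 - 1493618 = -1493621)
(2256112 + n)/(2045229 + O) - 468396 = (2256112 - 1493621)/(2045229 + 1090547) - 468396 = 762491/3135776 - 468396 = -1468784172805/3135776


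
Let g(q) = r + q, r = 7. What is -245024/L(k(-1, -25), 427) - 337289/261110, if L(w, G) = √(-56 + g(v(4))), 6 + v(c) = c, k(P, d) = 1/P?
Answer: -337289/261110 + 245024*I*√51/51 ≈ -1.2917 + 34310.0*I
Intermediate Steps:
k(P, d) = 1/P
v(c) = -6 + c
g(q) = 7 + q
L(w, G) = I*√51 (L(w, G) = √(-56 + (7 + (-6 + 4))) = √(-56 + (7 - 2)) = √(-56 + 5) = √(-51) = I*√51)
-245024/L(k(-1, -25), 427) - 337289/261110 = -245024*(-I*√51/51) - 337289/261110 = -(-245024)*I*√51/51 - 337289*1/261110 = 245024*I*√51/51 - 337289/261110 = -337289/261110 + 245024*I*√51/51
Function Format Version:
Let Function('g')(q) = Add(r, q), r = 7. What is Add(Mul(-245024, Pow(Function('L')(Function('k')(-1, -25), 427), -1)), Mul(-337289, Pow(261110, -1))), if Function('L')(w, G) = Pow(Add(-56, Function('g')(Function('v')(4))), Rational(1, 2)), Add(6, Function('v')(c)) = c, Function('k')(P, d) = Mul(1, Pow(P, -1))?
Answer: Add(Rational(-337289, 261110), Mul(Rational(245024, 51), I, Pow(51, Rational(1, 2)))) ≈ Add(-1.2917, Mul(34310., I))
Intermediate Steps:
Function('k')(P, d) = Pow(P, -1)
Function('v')(c) = Add(-6, c)
Function('g')(q) = Add(7, q)
Function('L')(w, G) = Mul(I, Pow(51, Rational(1, 2))) (Function('L')(w, G) = Pow(Add(-56, Add(7, Add(-6, 4))), Rational(1, 2)) = Pow(Add(-56, Add(7, -2)), Rational(1, 2)) = Pow(Add(-56, 5), Rational(1, 2)) = Pow(-51, Rational(1, 2)) = Mul(I, Pow(51, Rational(1, 2))))
Add(Mul(-245024, Pow(Function('L')(Function('k')(-1, -25), 427), -1)), Mul(-337289, Pow(261110, -1))) = Add(Mul(-245024, Pow(Mul(I, Pow(51, Rational(1, 2))), -1)), Mul(-337289, Pow(261110, -1))) = Add(Mul(-245024, Mul(Rational(-1, 51), I, Pow(51, Rational(1, 2)))), Mul(-337289, Rational(1, 261110))) = Add(Mul(Rational(245024, 51), I, Pow(51, Rational(1, 2))), Rational(-337289, 261110)) = Add(Rational(-337289, 261110), Mul(Rational(245024, 51), I, Pow(51, Rational(1, 2))))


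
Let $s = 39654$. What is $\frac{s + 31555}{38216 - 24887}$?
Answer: $\frac{71209}{13329} \approx 5.3424$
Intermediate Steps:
$\frac{s + 31555}{38216 - 24887} = \frac{39654 + 31555}{38216 - 24887} = \frac{71209}{13329}$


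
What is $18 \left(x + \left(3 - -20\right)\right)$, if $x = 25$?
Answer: $864$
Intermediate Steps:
$18 \left(x + \left(3 - -20\right)\right) = 18 \left(25 + \left(3 - -20\right)\right) = 18 \left(25 + \left(3 + 20\right)\right) = 18 \left(25 + 23\right) = 18 \cdot 48 = 864$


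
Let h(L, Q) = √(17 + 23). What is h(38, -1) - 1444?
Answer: -1444 + 2*√10 ≈ -1437.7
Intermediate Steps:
h(L, Q) = 2*√10 (h(L, Q) = √40 = 2*√10)
h(38, -1) - 1444 = 2*√10 - 1444 = -1444 + 2*√10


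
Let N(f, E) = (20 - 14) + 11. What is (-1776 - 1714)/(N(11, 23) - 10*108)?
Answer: 3490/1063 ≈ 3.2832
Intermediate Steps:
N(f, E) = 17 (N(f, E) = 6 + 11 = 17)
(-1776 - 1714)/(N(11, 23) - 10*108) = (-1776 - 1714)/(17 - 10*108) = -3490/(17 - 1080) = -3490/(-1063) = -3490*(-1/1063) = 3490/1063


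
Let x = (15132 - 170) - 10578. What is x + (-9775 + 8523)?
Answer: 3132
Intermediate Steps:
x = 4384 (x = 14962 - 10578 = 4384)
x + (-9775 + 8523) = 4384 + (-9775 + 8523) = 4384 - 1252 = 3132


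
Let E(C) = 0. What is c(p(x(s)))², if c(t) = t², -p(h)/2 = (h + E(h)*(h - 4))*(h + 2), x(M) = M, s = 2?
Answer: 65536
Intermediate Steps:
p(h) = -2*h*(2 + h) (p(h) = -2*(h + 0*(h - 4))*(h + 2) = -2*(h + 0*(-4 + h))*(2 + h) = -2*(h + 0)*(2 + h) = -2*h*(2 + h))
c(p(x(s)))² = ((2*2*(-2 - 1*2))²)² = ((2*2*(-2 - 2))²)² = ((2*2*(-4))²)² = ((-16)²)² = 256² = 65536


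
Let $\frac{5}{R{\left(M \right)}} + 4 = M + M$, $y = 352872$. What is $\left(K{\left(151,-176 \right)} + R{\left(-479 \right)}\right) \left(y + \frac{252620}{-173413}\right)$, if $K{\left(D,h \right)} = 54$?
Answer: $\frac{1589256845739794}{83411653} \approx 1.9053 \cdot 10^{7}$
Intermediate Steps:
$R{\left(M \right)} = \frac{5}{-4 + 2 M}$ ($R{\left(M \right)} = \frac{5}{-4 + \left(M + M\right)} = \frac{5}{-4 + 2 M}$)
$\left(K{\left(151,-176 \right)} + R{\left(-479 \right)}\right) \left(y + \frac{252620}{-173413}\right) = \left(54 + \frac{5}{2 \left(-2 - 479\right)}\right) \left(352872 + \frac{252620}{-173413}\right) = \left(54 + \frac{5}{2 \left(-481\right)}\right) \left(352872 + 252620 \left(- \frac{1}{173413}\right)\right) = \left(54 + \frac{5}{2} \left(- \frac{1}{481}\right)\right) \left(352872 - \frac{252620}{173413}\right) = \left(54 - \frac{5}{962}\right) \frac{61192339516}{173413} = \frac{51943}{962} \cdot \frac{61192339516}{173413} = \frac{1589256845739794}{83411653}$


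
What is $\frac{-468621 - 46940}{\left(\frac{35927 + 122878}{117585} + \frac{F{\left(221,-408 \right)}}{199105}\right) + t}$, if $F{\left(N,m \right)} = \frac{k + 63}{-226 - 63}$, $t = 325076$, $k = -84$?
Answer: $- \frac{77517449714621085}{48877178791707238} \approx -1.586$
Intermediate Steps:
$F{\left(N,m \right)} = \frac{21}{289}$ ($F{\left(N,m \right)} = \frac{-84 + 63}{-226 - 63} = - \frac{21}{-289} = \left(-21\right) \left(- \frac{1}{289}\right) = \frac{21}{289}$)
$\frac{-468621 - 46940}{\left(\frac{35927 + 122878}{117585} + \frac{F{\left(221,-408 \right)}}{199105}\right) + t} = \frac{-468621 - 46940}{\left(\frac{35927 + 122878}{117585} + \frac{21}{289 \cdot 199105}\right) + 325076} = - \frac{515561}{\left(158805 \cdot \frac{1}{117585} + \frac{21}{289} \cdot \frac{1}{199105}\right) + 325076} = - \frac{515561}{\left(\frac{3529}{2613} + \frac{21}{57541345}\right) + 325076} = - \frac{515561}{\frac{203063461378}{150355534485} + 325076} = - \frac{515561}{\frac{48877178791707238}{150355534485}} = \left(-515561\right) \frac{150355534485}{48877178791707238} = - \frac{77517449714621085}{48877178791707238}$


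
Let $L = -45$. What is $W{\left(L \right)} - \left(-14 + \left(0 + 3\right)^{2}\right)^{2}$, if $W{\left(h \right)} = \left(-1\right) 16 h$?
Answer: $695$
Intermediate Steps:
$W{\left(h \right)} = - 16 h$
$W{\left(L \right)} - \left(-14 + \left(0 + 3\right)^{2}\right)^{2} = \left(-16\right) \left(-45\right) - \left(-14 + \left(0 + 3\right)^{2}\right)^{2} = 720 - \left(-14 + 3^{2}\right)^{2} = 720 - \left(-14 + 9\right)^{2} = 720 - \left(-5\right)^{2} = 720 - 25 = 695$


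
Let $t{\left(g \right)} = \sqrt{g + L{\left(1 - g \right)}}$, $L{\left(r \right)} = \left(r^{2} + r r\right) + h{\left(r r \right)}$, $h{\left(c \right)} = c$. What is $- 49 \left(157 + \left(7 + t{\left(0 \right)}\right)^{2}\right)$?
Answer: $-10241 - 686 \sqrt{3} \approx -11429.0$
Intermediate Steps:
$L{\left(r \right)} = 3 r^{2}$ ($L{\left(r \right)} = \left(r^{2} + r r\right) + r r = \left(r^{2} + r^{2}\right) + r^{2} = 2 r^{2} + r^{2} = 3 r^{2}$)
$t{\left(g \right)} = \sqrt{g + 3 \left(1 - g\right)^{2}}$
$- 49 \left(157 + \left(7 + t{\left(0 \right)}\right)^{2}\right) = - 49 \left(157 + \left(7 + \sqrt{0 + 3 \left(-1 + 0\right)^{2}}\right)^{2}\right) = - 49 \left(157 + \left(7 + \sqrt{0 + 3 \left(-1\right)^{2}}\right)^{2}\right) = - 49 \left(157 + \left(7 + \sqrt{0 + 3 \cdot 1}\right)^{2}\right) = - 49 \left(157 + \left(7 + \sqrt{0 + 3}\right)^{2}\right) = - 49 \left(157 + \left(7 + \sqrt{3}\right)^{2}\right) = -7693 - 49 \left(7 + \sqrt{3}\right)^{2}$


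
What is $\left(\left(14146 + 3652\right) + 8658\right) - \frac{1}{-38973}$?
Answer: $\frac{1031069689}{38973} \approx 26456.0$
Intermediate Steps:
$\left(\left(14146 + 3652\right) + 8658\right) - \frac{1}{-38973} = \left(17798 + 8658\right) - - \frac{1}{38973} = 26456 + \frac{1}{38973} = \frac{1031069689}{38973}$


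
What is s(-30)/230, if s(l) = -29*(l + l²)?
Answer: -2523/23 ≈ -109.70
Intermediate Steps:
s(l) = -29*l - 29*l²
s(-30)/230 = -29*(-30)*(1 - 30)/230 = -29*(-30)*(-29)*(1/230) = -25230*1/230 = -2523/23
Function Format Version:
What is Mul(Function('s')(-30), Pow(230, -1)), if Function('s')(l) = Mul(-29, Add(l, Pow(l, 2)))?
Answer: Rational(-2523, 23) ≈ -109.70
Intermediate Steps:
Function('s')(l) = Add(Mul(-29, l), Mul(-29, Pow(l, 2)))
Mul(Function('s')(-30), Pow(230, -1)) = Mul(Mul(-29, -30, Add(1, -30)), Pow(230, -1)) = Mul(Mul(-29, -30, -29), Rational(1, 230)) = Mul(-25230, Rational(1, 230)) = Rational(-2523, 23)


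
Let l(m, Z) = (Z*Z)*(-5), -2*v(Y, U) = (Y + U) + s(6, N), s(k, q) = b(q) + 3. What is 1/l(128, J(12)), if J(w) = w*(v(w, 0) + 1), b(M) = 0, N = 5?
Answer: -1/30420 ≈ -3.2873e-5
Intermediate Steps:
s(k, q) = 3 (s(k, q) = 0 + 3 = 3)
v(Y, U) = -3/2 - U/2 - Y/2 (v(Y, U) = -((Y + U) + 3)/2 = -((U + Y) + 3)/2 = -(3 + U + Y)/2 = -3/2 - U/2 - Y/2)
J(w) = w*(-½ - w/2) (J(w) = w*((-3/2 - ½*0 - w/2) + 1) = w*((-3/2 + 0 - w/2) + 1) = w*((-3/2 - w/2) + 1) = w*(-½ - w/2))
l(m, Z) = -5*Z² (l(m, Z) = Z²*(-5) = -5*Z²)
1/l(128, J(12)) = 1/(-5*36*(1 + 12)²) = 1/(-5*(-½*12*13)²) = 1/(-5*(-78)²) = 1/(-5*6084) = 1/(-30420) = -1/30420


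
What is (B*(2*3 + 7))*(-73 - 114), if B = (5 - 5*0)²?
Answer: -60775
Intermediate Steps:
B = 25 (B = (5 + 0)² = 5² = 25)
(B*(2*3 + 7))*(-73 - 114) = (25*(2*3 + 7))*(-73 - 114) = (25*(6 + 7))*(-187) = (25*13)*(-187) = 325*(-187) = -60775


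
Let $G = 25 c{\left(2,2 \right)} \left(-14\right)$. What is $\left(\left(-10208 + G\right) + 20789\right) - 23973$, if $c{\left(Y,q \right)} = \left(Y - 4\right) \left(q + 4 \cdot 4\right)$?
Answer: $-792$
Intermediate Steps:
$c{\left(Y,q \right)} = \left(-4 + Y\right) \left(16 + q\right)$ ($c{\left(Y,q \right)} = \left(-4 + Y\right) \left(q + 16\right) = \left(-4 + Y\right) \left(16 + q\right)$)
$G = 12600$ ($G = 25 \left(-64 - 8 + 16 \cdot 2 + 2 \cdot 2\right) \left(-14\right) = 25 \left(-64 - 8 + 32 + 4\right) \left(-14\right) = 25 \left(-36\right) \left(-14\right) = \left(-900\right) \left(-14\right) = 12600$)
$\left(\left(-10208 + G\right) + 20789\right) - 23973 = \left(\left(-10208 + 12600\right) + 20789\right) - 23973 = \left(2392 + 20789\right) - 23973 = 23181 - 23973 = -792$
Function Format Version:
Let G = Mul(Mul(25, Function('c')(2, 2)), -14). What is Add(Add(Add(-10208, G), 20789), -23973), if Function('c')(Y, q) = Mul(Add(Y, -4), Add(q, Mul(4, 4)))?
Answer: -792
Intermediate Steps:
Function('c')(Y, q) = Mul(Add(-4, Y), Add(16, q)) (Function('c')(Y, q) = Mul(Add(-4, Y), Add(q, 16)) = Mul(Add(-4, Y), Add(16, q)))
G = 12600 (G = Mul(Mul(25, Add(-64, Mul(-4, 2), Mul(16, 2), Mul(2, 2))), -14) = Mul(Mul(25, Add(-64, -8, 32, 4)), -14) = Mul(Mul(25, -36), -14) = Mul(-900, -14) = 12600)
Add(Add(Add(-10208, G), 20789), -23973) = Add(Add(Add(-10208, 12600), 20789), -23973) = Add(Add(2392, 20789), -23973) = Add(23181, -23973) = -792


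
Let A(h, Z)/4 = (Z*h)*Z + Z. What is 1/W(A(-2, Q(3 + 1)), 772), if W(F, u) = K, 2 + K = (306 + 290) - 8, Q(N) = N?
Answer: 1/586 ≈ 0.0017065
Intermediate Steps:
K = 586 (K = -2 + ((306 + 290) - 8) = -2 + (596 - 8) = -2 + 588 = 586)
A(h, Z) = 4*Z + 4*h*Z² (A(h, Z) = 4*((Z*h)*Z + Z) = 4*(h*Z² + Z) = 4*(Z + h*Z²) = 4*Z + 4*h*Z²)
W(F, u) = 586
1/W(A(-2, Q(3 + 1)), 772) = 1/586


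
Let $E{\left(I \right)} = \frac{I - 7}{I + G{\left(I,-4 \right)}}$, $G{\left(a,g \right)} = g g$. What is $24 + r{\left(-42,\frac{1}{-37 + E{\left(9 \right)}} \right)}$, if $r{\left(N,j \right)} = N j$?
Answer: $\frac{23202}{923} \approx 25.138$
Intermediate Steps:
$G{\left(a,g \right)} = g^{2}$
$E{\left(I \right)} = \frac{-7 + I}{16 + I}$ ($E{\left(I \right)} = \frac{I - 7}{I + \left(-4\right)^{2}} = \frac{-7 + I}{I + 16} = \frac{-7 + I}{16 + I}$)
$24 + r{\left(-42,\frac{1}{-37 + E{\left(9 \right)}} \right)} = 24 - \frac{42}{-37 + \frac{-7 + 9}{16 + 9}} = 24 - \frac{42}{-37 + \frac{1}{25} \cdot 2} = 24 - \frac{42}{-37 + \frac{2}{25}} = 24 - \frac{42}{- \frac{923}{25}} = 24 - - \frac{1050}{923} = 24 + \frac{1050}{923} = \frac{23202}{923}$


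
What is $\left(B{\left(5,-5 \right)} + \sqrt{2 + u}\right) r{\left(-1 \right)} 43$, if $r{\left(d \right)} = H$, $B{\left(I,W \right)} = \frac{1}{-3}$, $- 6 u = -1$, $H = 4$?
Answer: $- \frac{172}{3} + \frac{86 \sqrt{78}}{3} \approx 195.84$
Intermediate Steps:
$u = \frac{1}{6}$ ($u = \left(- \frac{1}{6}\right) \left(-1\right) = \frac{1}{6} \approx 0.16667$)
$B{\left(I,W \right)} = - \frac{1}{3}$
$r{\left(d \right)} = 4$
$\left(B{\left(5,-5 \right)} + \sqrt{2 + u}\right) r{\left(-1 \right)} 43 = \left(- \frac{1}{3} + \sqrt{2 + \frac{1}{6}}\right) 4 \cdot 43 = \left(- \frac{1}{3} + \sqrt{\frac{13}{6}}\right) 4 \cdot 43 = \left(- \frac{1}{3} + \frac{\sqrt{78}}{6}\right) 4 \cdot 43 = \left(- \frac{4}{3} + \frac{2 \sqrt{78}}{3}\right) 43 = - \frac{172}{3} + \frac{86 \sqrt{78}}{3}$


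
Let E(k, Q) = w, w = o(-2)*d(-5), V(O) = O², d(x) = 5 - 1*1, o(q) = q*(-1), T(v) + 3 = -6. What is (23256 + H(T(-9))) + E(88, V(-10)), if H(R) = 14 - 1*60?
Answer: 23218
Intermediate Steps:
T(v) = -9 (T(v) = -3 - 6 = -9)
o(q) = -q
d(x) = 4 (d(x) = 5 - 1 = 4)
H(R) = -46 (H(R) = 14 - 60 = -46)
w = 8 (w = -1*(-2)*4 = 2*4 = 8)
E(k, Q) = 8
(23256 + H(T(-9))) + E(88, V(-10)) = (23256 - 46) + 8 = 23210 + 8 = 23218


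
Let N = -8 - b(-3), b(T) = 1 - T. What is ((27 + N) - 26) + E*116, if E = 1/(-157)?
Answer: -1843/157 ≈ -11.739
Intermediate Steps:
N = -12 (N = -8 - (1 - 1*(-3)) = -8 - (1 + 3) = -8 - 1*4 = -8 - 4 = -12)
E = -1/157 ≈ -0.0063694
((27 + N) - 26) + E*116 = ((27 - 12) - 26) - 1/157*116 = (15 - 26) - 116/157 = -11 - 116/157 = -1843/157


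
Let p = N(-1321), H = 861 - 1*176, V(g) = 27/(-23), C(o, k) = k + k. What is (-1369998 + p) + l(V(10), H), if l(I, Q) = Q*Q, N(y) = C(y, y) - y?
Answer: -902094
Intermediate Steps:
C(o, k) = 2*k
V(g) = -27/23 (V(g) = 27*(-1/23) = -27/23)
N(y) = y (N(y) = 2*y - y = y)
H = 685 (H = 861 - 176 = 685)
p = -1321
l(I, Q) = Q**2
(-1369998 + p) + l(V(10), H) = (-1369998 - 1321) + 685**2 = -1371319 + 469225 = -902094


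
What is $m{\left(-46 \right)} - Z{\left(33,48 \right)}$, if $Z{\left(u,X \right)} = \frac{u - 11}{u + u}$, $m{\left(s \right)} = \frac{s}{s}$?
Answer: $\frac{2}{3} \approx 0.66667$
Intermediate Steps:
$m{\left(s \right)} = 1$
$Z{\left(u,X \right)} = \frac{-11 + u}{2 u}$
$m{\left(-46 \right)} - Z{\left(33,48 \right)} = 1 - \frac{-11 + 33}{2 \cdot 33} = 1 - \frac{1}{2} \cdot \frac{1}{33} \cdot 22 = 1 - \frac{1}{3} = \frac{2}{3}$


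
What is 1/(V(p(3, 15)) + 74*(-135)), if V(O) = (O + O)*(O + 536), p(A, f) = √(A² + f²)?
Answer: 529/9902254 + 268*√26/14853381 ≈ 0.00014542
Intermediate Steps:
V(O) = 2*O*(536 + O) (V(O) = (2*O)*(536 + O) = 2*O*(536 + O))
1/(V(p(3, 15)) + 74*(-135)) = 1/(2*√(3² + 15²)*(536 + √(3² + 15²)) + 74*(-135)) = 1/(2*√(9 + 225)*(536 + √(9 + 225)) - 9990) = 1/(2*√234*(536 + √234) - 9990) = 1/(2*(3*√26)*(536 + 3*√26) - 9990) = 1/(6*√26*(536 + 3*√26) - 9990) = 1/(-9990 + 6*√26*(536 + 3*√26))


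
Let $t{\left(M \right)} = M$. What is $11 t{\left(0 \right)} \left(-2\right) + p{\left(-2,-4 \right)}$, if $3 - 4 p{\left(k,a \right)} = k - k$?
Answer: $\frac{3}{4} \approx 0.75$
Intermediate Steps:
$p{\left(k,a \right)} = \frac{3}{4}$ ($p{\left(k,a \right)} = \frac{3}{4} - \frac{k - k}{4} = \frac{3}{4} - 0 = \frac{3}{4} + 0 = \frac{3}{4}$)
$11 t{\left(0 \right)} \left(-2\right) + p{\left(-2,-4 \right)} = 11 \cdot 0 \left(-2\right) + \frac{3}{4} = 11 \cdot 0 + \frac{3}{4} = 0 + \frac{3}{4} = \frac{3}{4}$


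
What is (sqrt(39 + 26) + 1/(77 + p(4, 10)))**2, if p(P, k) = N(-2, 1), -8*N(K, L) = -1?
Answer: 24744849/380689 + 16*sqrt(65)/617 ≈ 65.209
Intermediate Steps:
N(K, L) = 1/8 (N(K, L) = -1/8*(-1) = 1/8)
p(P, k) = 1/8
(sqrt(39 + 26) + 1/(77 + p(4, 10)))**2 = (sqrt(39 + 26) + 1/(77 + 1/8))**2 = (sqrt(65) + 1/(617/8))**2 = (sqrt(65) + 8/617)**2 = (8/617 + sqrt(65))**2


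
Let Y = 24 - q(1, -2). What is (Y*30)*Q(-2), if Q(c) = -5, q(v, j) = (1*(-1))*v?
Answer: -3750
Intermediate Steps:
q(v, j) = -v
Y = 25 (Y = 24 - (-1) = 24 - 1*(-1) = 24 + 1 = 25)
(Y*30)*Q(-2) = (25*30)*(-5) = 750*(-5) = -3750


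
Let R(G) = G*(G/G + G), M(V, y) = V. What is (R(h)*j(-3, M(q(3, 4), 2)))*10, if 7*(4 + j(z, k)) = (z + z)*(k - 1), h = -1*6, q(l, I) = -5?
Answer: 2400/7 ≈ 342.86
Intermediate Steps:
h = -6
j(z, k) = -4 + 2*z*(-1 + k)/7 (j(z, k) = -4 + ((z + z)*(k - 1))/7 = -4 + ((2*z)*(-1 + k))/7 = -4 + (2*z*(-1 + k))/7 = -4 + 2*z*(-1 + k)/7)
R(G) = G*(1 + G)
(R(h)*j(-3, M(q(3, 4), 2)))*10 = ((-6*(1 - 6))*(-4 - 2/7*(-3) + (2/7)*(-5)*(-3)))*10 = ((-6*(-5))*(-4 + 6/7 + 30/7))*10 = (30*(8/7))*10 = (240/7)*10 = 2400/7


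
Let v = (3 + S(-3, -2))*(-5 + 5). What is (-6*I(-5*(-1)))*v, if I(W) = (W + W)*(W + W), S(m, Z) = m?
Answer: 0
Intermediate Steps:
I(W) = 4*W² (I(W) = (2*W)*(2*W) = 4*W²)
v = 0 (v = (3 - 3)*(-5 + 5) = 0*0 = 0)
(-6*I(-5*(-1)))*v = -24*(-5*(-1))²*0 = -24*5²*0 = -24*25*0 = -6*100*0 = -600*0 = 0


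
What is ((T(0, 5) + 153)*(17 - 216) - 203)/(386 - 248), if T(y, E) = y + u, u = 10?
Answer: -5440/23 ≈ -236.52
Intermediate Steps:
T(y, E) = 10 + y (T(y, E) = y + 10 = 10 + y)
((T(0, 5) + 153)*(17 - 216) - 203)/(386 - 248) = (((10 + 0) + 153)*(17 - 216) - 203)/(386 - 248) = ((10 + 153)*(-199) - 203)/138 = (163*(-199) - 203)*(1/138) = (-32437 - 203)*(1/138) = -32640*1/138 = -5440/23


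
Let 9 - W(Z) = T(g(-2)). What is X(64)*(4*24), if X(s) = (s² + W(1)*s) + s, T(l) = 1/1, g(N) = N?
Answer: 448512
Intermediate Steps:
T(l) = 1
W(Z) = 8 (W(Z) = 9 - 1*1 = 9 - 1 = 8)
X(s) = s² + 9*s (X(s) = (s² + 8*s) + s = s² + 9*s)
X(64)*(4*24) = (64*(9 + 64))*(4*24) = (64*73)*96 = 4672*96 = 448512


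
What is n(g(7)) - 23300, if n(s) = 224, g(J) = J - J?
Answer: -23076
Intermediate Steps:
g(J) = 0
n(g(7)) - 23300 = 224 - 23300 = -23076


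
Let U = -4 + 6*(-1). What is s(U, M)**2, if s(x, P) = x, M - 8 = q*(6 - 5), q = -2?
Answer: 100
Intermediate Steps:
U = -10 (U = -4 - 6 = -10)
M = 6 (M = 8 - 2*(6 - 5) = 8 - 2*1 = 8 - 2 = 6)
s(U, M)**2 = (-10)**2 = 100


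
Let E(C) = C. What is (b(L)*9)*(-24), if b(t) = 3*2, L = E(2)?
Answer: -1296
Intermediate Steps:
L = 2
b(t) = 6
(b(L)*9)*(-24) = (6*9)*(-24) = 54*(-24) = -1296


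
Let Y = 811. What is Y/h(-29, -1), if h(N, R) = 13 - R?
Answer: 811/14 ≈ 57.929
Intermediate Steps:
Y/h(-29, -1) = 811/(13 - 1*(-1)) = 811/(13 + 1) = 811/14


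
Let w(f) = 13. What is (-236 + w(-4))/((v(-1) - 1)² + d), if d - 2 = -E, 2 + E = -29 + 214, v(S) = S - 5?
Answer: 223/132 ≈ 1.6894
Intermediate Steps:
v(S) = -5 + S
E = 183 (E = -2 + (-29 + 214) = -2 + 185 = 183)
d = -181 (d = 2 - 1*183 = 2 - 183 = -181)
(-236 + w(-4))/((v(-1) - 1)² + d) = (-236 + 13)/(((-5 - 1) - 1)² - 181) = -223/((-6 - 1)² - 181) = -223/((-7)² - 181) = -223/(49 - 181) = -223/(-132) = -223*(-1/132) = 223/132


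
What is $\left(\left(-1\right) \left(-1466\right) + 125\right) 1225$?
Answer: $1948975$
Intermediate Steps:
$\left(\left(-1\right) \left(-1466\right) + 125\right) 1225 = \left(1466 + 125\right) 1225 = 1591 \cdot 1225 = 1948975$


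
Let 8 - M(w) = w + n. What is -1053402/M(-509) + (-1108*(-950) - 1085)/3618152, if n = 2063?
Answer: 1906497097647/2796831496 ≈ 681.66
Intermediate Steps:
M(w) = -2055 - w (M(w) = 8 - (w + 2063) = 8 - (2063 + w) = 8 + (-2063 - w) = -2055 - w)
-1053402/M(-509) + (-1108*(-950) - 1085)/3618152 = -1053402/(-2055 - 1*(-509)) + (-1108*(-950) - 1085)/3618152 = -1053402/(-2055 + 509) + (1052600 - 1085)*(1/3618152) = -1053402/(-1546) + 1051515*(1/3618152) = -1053402*(-1/1546) + 1051515/3618152 = 526701/773 + 1051515/3618152 = 1906497097647/2796831496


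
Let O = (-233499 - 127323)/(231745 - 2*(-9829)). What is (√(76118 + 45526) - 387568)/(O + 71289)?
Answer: -32478585968/5973969215 + 502806*√3379/5973969215 ≈ -5.4318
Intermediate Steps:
O = -120274/83801 (O = -360822/(231745 + 19658) = -360822/251403 = -360822*1/251403 = -120274/83801 ≈ -1.4352)
(√(76118 + 45526) - 387568)/(O + 71289) = (√(76118 + 45526) - 387568)/(-120274/83801 + 71289) = (√121644 - 387568)/(5973969215/83801) = (6*√3379 - 387568)*(83801/5973969215) = (-387568 + 6*√3379)*(83801/5973969215) = -32478585968/5973969215 + 502806*√3379/5973969215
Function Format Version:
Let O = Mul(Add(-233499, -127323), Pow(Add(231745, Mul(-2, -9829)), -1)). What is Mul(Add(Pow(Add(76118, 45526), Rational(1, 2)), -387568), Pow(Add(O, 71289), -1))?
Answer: Add(Rational(-32478585968, 5973969215), Mul(Rational(502806, 5973969215), Pow(3379, Rational(1, 2)))) ≈ -5.4318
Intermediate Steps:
O = Rational(-120274, 83801) (O = Mul(-360822, Pow(Add(231745, 19658), -1)) = Mul(-360822, Pow(251403, -1)) = Mul(-360822, Rational(1, 251403)) = Rational(-120274, 83801) ≈ -1.4352)
Mul(Add(Pow(Add(76118, 45526), Rational(1, 2)), -387568), Pow(Add(O, 71289), -1)) = Mul(Add(Pow(Add(76118, 45526), Rational(1, 2)), -387568), Pow(Add(Rational(-120274, 83801), 71289), -1)) = Mul(Add(Pow(121644, Rational(1, 2)), -387568), Pow(Rational(5973969215, 83801), -1)) = Mul(Add(Mul(6, Pow(3379, Rational(1, 2))), -387568), Rational(83801, 5973969215)) = Mul(Add(-387568, Mul(6, Pow(3379, Rational(1, 2)))), Rational(83801, 5973969215)) = Add(Rational(-32478585968, 5973969215), Mul(Rational(502806, 5973969215), Pow(3379, Rational(1, 2))))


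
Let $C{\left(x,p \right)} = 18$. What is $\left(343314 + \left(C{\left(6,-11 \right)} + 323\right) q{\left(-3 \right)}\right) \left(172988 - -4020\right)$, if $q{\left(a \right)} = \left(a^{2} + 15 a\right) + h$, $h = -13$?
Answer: $57811697840$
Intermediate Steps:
$q{\left(a \right)} = -13 + a^{2} + 15 a$ ($q{\left(a \right)} = \left(a^{2} + 15 a\right) - 13 = -13 + a^{2} + 15 a$)
$\left(343314 + \left(C{\left(6,-11 \right)} + 323\right) q{\left(-3 \right)}\right) \left(172988 - -4020\right) = \left(343314 + \left(18 + 323\right) \left(-13 + \left(-3\right)^{2} + 15 \left(-3\right)\right)\right) \left(172988 - -4020\right) = \left(343314 + 341 \left(-13 + 9 - 45\right)\right) \left(172988 + 4020\right) = \left(343314 + 341 \left(-49\right)\right) 177008 = \left(343314 - 16709\right) 177008 = 326605 \cdot 177008 = 57811697840$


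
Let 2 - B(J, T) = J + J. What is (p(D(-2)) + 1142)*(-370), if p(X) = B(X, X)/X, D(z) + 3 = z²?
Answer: -422540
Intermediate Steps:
D(z) = -3 + z²
B(J, T) = 2 - 2*J (B(J, T) = 2 - (J + J) = 2 - 2*J)
p(X) = (2 - 2*X)/X
(p(D(-2)) + 1142)*(-370) = ((-2 + 2/(-3 + (-2)²)) + 1142)*(-370) = ((-2 + 2/(-3 + 4)) + 1142)*(-370) = ((-2 + 2/1) + 1142)*(-370) = ((-2 + 2*1) + 1142)*(-370) = ((-2 + 2) + 1142)*(-370) = (0 + 1142)*(-370) = 1142*(-370) = -422540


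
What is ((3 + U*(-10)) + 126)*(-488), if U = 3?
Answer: -48312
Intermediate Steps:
((3 + U*(-10)) + 126)*(-488) = ((3 + 3*(-10)) + 126)*(-488) = ((3 - 30) + 126)*(-488) = (-27 + 126)*(-488) = 99*(-488) = -48312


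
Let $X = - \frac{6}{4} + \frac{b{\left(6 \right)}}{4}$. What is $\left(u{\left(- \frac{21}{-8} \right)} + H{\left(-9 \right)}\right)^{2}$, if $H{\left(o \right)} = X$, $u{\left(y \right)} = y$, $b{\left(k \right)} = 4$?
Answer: $\frac{289}{64} \approx 4.5156$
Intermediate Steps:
$X = - \frac{1}{2}$ ($X = - \frac{6}{4} + \frac{4}{4} = \left(-6\right) \frac{1}{4} + 4 \cdot \frac{1}{4} = - \frac{3}{2} + 1 = - \frac{1}{2} \approx -0.5$)
$H{\left(o \right)} = - \frac{1}{2}$
$\left(u{\left(- \frac{21}{-8} \right)} + H{\left(-9 \right)}\right)^{2} = \left(- \frac{21}{-8} - \frac{1}{2}\right)^{2} = \left(\left(-21\right) \left(- \frac{1}{8}\right) - \frac{1}{2}\right)^{2} = \left(\frac{21}{8} - \frac{1}{2}\right)^{2} = \left(\frac{17}{8}\right)^{2} = \frac{289}{64}$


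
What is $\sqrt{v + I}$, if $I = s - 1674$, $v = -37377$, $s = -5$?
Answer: $4 i \sqrt{2441} \approx 197.63 i$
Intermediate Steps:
$I = -1679$ ($I = -5 - 1674 = -1679$)
$\sqrt{v + I} = \sqrt{-37377 - 1679} = \sqrt{-39056} = 4 i \sqrt{2441}$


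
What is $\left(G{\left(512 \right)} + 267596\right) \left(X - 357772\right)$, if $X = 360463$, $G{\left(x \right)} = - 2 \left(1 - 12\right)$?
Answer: $720160038$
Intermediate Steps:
$G{\left(x \right)} = 22$ ($G{\left(x \right)} = \left(-2\right) \left(-11\right) = 22$)
$\left(G{\left(512 \right)} + 267596\right) \left(X - 357772\right) = \left(22 + 267596\right) \left(360463 - 357772\right) = 267618 \cdot 2691 = 720160038$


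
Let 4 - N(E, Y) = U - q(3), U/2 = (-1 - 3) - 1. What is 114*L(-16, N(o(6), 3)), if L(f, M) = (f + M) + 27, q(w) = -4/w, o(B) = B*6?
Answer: 2698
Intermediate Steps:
o(B) = 6*B
U = -10 (U = 2*((-1 - 3) - 1) = 2*(-4 - 1) = 2*(-5) = -10)
N(E, Y) = 38/3 (N(E, Y) = 4 - (-10 - (-4)/3) = 4 - (-10 - 1*(-4/3)) = 4 - (-10 + 4/3) = 4 - 1*(-26/3) = 4 + 26/3 = 38/3)
L(f, M) = 27 + M + f (L(f, M) = (M + f) + 27 = 27 + M + f)
114*L(-16, N(o(6), 3)) = 114*(27 + 38/3 - 16) = 114*(71/3) = 2698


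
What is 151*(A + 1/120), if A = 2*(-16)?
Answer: -579689/120 ≈ -4830.7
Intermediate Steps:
A = -32
151*(A + 1/120) = 151*(-32 + 1/120) = 151*(-3839/120) = -579689/120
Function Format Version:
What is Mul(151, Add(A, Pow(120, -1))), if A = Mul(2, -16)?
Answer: Rational(-579689, 120) ≈ -4830.7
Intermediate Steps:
A = -32
Mul(151, Add(A, Pow(120, -1))) = Mul(151, Add(-32, Pow(120, -1))) = Mul(151, Add(-32, Rational(1, 120))) = Mul(151, Rational(-3839, 120)) = Rational(-579689, 120)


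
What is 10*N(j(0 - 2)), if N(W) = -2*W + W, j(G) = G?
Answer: 20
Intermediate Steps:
N(W) = -W
10*N(j(0 - 2)) = 10*(-(0 - 2)) = 10*(-1*(-2)) = 10*2 = 20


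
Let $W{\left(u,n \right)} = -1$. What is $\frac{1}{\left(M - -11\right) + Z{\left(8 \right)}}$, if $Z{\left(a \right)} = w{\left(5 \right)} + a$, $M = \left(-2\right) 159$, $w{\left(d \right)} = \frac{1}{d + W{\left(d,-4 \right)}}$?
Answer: $- \frac{4}{1195} \approx -0.0033473$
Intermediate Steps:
$w{\left(d \right)} = \frac{1}{-1 + d}$ ($w{\left(d \right)} = \frac{1}{d - 1} = \frac{1}{-1 + d}$)
$M = -318$
$Z{\left(a \right)} = \frac{1}{4} + a$ ($Z{\left(a \right)} = \frac{1}{-1 + 5} + a = \frac{1}{4} + a$)
$\frac{1}{\left(M - -11\right) + Z{\left(8 \right)}} = \frac{1}{\left(-318 - -11\right) + \left(\frac{1}{4} + 8\right)} = \frac{1}{\left(-318 + 11\right) + \frac{33}{4}} = \frac{1}{-307 + \frac{33}{4}} = \frac{1}{- \frac{1195}{4}} = - \frac{4}{1195}$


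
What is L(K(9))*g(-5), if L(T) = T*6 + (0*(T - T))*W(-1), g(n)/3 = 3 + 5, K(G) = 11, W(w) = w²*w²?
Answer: 1584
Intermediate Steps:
W(w) = w⁴
g(n) = 24 (g(n) = 3*(3 + 5) = 3*8 = 24)
L(T) = 6*T (L(T) = T*6 + (0*(T - T))*(-1)⁴ = 6*T + (0*0)*1 = 6*T + 0*1 = 6*T + 0 = 6*T)
L(K(9))*g(-5) = (6*11)*24 = 66*24 = 1584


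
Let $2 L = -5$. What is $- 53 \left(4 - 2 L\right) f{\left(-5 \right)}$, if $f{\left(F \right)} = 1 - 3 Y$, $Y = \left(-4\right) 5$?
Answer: $-29097$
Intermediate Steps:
$L = - \frac{5}{2}$ ($L = \frac{1}{2} \left(-5\right) = - \frac{5}{2} \approx -2.5$)
$Y = -20$
$f{\left(F \right)} = 61$ ($f{\left(F \right)} = 1 - -60 = 1 + 60 = 61$)
$- 53 \left(4 - 2 L\right) f{\left(-5 \right)} = - 53 \left(4 - -5\right) 61 = - 53 \left(4 + 5\right) 61 = \left(-53\right) 9 \cdot 61 = \left(-477\right) 61 = -29097$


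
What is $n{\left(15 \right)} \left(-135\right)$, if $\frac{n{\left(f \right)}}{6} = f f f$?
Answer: $-2733750$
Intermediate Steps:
$n{\left(f \right)} = 6 f^{3}$ ($n{\left(f \right)} = 6 f f f = 6 f^{2} f = 6 f^{3}$)
$n{\left(15 \right)} \left(-135\right) = 6 \cdot 15^{3} \left(-135\right) = 6 \cdot 3375 \left(-135\right) = 20250 \left(-135\right) = -2733750$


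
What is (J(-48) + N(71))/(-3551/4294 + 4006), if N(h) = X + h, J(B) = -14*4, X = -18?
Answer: -12882/17198213 ≈ -0.00074903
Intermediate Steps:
J(B) = -56
N(h) = -18 + h
(J(-48) + N(71))/(-3551/4294 + 4006) = (-56 + (-18 + 71))/(-3551/4294 + 4006) = (-56 + 53)/(-3551*1/4294 + 4006) = -3/(-3551/4294 + 4006) = -3/17198213/4294 = -3*4294/17198213 = -12882/17198213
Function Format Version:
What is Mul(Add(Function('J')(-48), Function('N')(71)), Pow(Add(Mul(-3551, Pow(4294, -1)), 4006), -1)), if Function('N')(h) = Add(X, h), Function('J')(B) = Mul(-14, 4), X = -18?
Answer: Rational(-12882, 17198213) ≈ -0.00074903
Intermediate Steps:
Function('J')(B) = -56
Function('N')(h) = Add(-18, h)
Mul(Add(Function('J')(-48), Function('N')(71)), Pow(Add(Mul(-3551, Pow(4294, -1)), 4006), -1)) = Mul(Add(-56, Add(-18, 71)), Pow(Add(Mul(-3551, Pow(4294, -1)), 4006), -1)) = Mul(Add(-56, 53), Pow(Add(Mul(-3551, Rational(1, 4294)), 4006), -1)) = Mul(-3, Pow(Add(Rational(-3551, 4294), 4006), -1)) = Mul(-3, Pow(Rational(17198213, 4294), -1)) = Mul(-3, Rational(4294, 17198213)) = Rational(-12882, 17198213)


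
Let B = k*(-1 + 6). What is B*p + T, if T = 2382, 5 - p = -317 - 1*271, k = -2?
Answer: -3548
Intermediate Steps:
p = 593 (p = 5 - (-317 - 1*271) = 5 - (-317 - 271) = 5 - 1*(-588) = 5 + 588 = 593)
B = -10 (B = -2*(-1 + 6) = -2*5 = -10)
B*p + T = -10*593 + 2382 = -5930 + 2382 = -3548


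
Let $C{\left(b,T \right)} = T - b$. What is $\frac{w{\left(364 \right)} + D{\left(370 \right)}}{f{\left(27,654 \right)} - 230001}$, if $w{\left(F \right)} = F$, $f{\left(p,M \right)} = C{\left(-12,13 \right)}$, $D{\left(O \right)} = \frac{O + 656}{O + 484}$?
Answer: $- \frac{9173}{5776456} \approx -0.001588$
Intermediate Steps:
$D{\left(O \right)} = \frac{656 + O}{484 + O}$
$f{\left(p,M \right)} = 25$ ($f{\left(p,M \right)} = 13 - -12 = 13 + 12 = 25$)
$\frac{w{\left(364 \right)} + D{\left(370 \right)}}{f{\left(27,654 \right)} - 230001} = \frac{364 + \frac{656 + 370}{484 + 370}}{25 - 230001} = \frac{364 + \frac{1}{854} \cdot 1026}{-229976} = \left(364 + \frac{1}{854} \cdot 1026\right) \left(- \frac{1}{229976}\right) = \left(364 + \frac{513}{427}\right) \left(- \frac{1}{229976}\right) = \frac{155941}{427} \left(- \frac{1}{229976}\right) = - \frac{9173}{5776456}$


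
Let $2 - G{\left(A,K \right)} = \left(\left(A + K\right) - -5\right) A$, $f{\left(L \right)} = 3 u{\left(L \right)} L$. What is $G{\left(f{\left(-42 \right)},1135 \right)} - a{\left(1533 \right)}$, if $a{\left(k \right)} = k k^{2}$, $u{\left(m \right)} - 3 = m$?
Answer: $-3632435791$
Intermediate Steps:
$u{\left(m \right)} = 3 + m$
$f{\left(L \right)} = L \left(9 + 3 L\right)$ ($f{\left(L \right)} = 3 \left(3 + L\right) L = \left(9 + 3 L\right) L = L \left(9 + 3 L\right)$)
$G{\left(A,K \right)} = 2 - A \left(5 + A + K\right)$ ($G{\left(A,K \right)} = 2 - \left(\left(A + K\right) - -5\right) A = 2 - \left(\left(A + K\right) + 5\right) A = 2 - \left(5 + A + K\right) A = 2 - A \left(5 + A + K\right)$)
$a{\left(k \right)} = k^{3}$
$G{\left(f{\left(-42 \right)},1135 \right)} - a{\left(1533 \right)} = \left(2 - \left(3 \left(-42\right) \left(3 - 42\right)\right)^{2} - 5 \cdot 3 \left(-42\right) \left(3 - 42\right) - 3 \left(-42\right) \left(3 - 42\right) 1135\right) - 1533^{3} = \left(2 - \left(3 \left(-42\right) \left(-39\right)\right)^{2} - 5 \cdot 3 \left(-42\right) \left(-39\right) - 3 \left(-42\right) \left(-39\right) 1135\right) - 3602686437 = \left(2 - 4914^{2} - 24570 - 4914 \cdot 1135\right) - 3602686437 = \left(2 - 24147396 - 24570 - 5577390\right) - 3602686437 = -29749354 - 3602686437 = -3632435791$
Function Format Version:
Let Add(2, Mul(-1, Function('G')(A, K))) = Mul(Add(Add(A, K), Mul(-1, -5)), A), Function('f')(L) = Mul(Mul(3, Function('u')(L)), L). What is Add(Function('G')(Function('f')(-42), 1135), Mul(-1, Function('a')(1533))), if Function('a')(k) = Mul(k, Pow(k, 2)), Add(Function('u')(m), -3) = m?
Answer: -3632435791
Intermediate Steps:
Function('u')(m) = Add(3, m)
Function('f')(L) = Mul(L, Add(9, Mul(3, L))) (Function('f')(L) = Mul(Mul(3, Add(3, L)), L) = Mul(Add(9, Mul(3, L)), L) = Mul(L, Add(9, Mul(3, L))))
Function('G')(A, K) = Add(2, Mul(-1, A, Add(5, A, K))) (Function('G')(A, K) = Add(2, Mul(-1, Mul(Add(Add(A, K), Mul(-1, -5)), A))) = Add(2, Mul(-1, Mul(Add(Add(A, K), 5), A))) = Add(2, Mul(-1, Mul(Add(5, A, K), A))) = Add(2, Mul(-1, Mul(A, Add(5, A, K)))) = Add(2, Mul(-1, A, Add(5, A, K))))
Function('a')(k) = Pow(k, 3)
Add(Function('G')(Function('f')(-42), 1135), Mul(-1, Function('a')(1533))) = Add(Add(2, Mul(-1, Pow(Mul(3, -42, Add(3, -42)), 2)), Mul(-5, Mul(3, -42, Add(3, -42))), Mul(-1, Mul(3, -42, Add(3, -42)), 1135)), Mul(-1, Pow(1533, 3))) = Add(Add(2, Mul(-1, Pow(Mul(3, -42, -39), 2)), Mul(-5, Mul(3, -42, -39)), Mul(-1, Mul(3, -42, -39), 1135)), Mul(-1, 3602686437)) = Add(Add(2, Mul(-1, Pow(4914, 2)), Mul(-5, 4914), Mul(-1, 4914, 1135)), -3602686437) = Add(Add(2, Mul(-1, 24147396), -24570, -5577390), -3602686437) = Add(Add(2, -24147396, -24570, -5577390), -3602686437) = Add(-29749354, -3602686437) = -3632435791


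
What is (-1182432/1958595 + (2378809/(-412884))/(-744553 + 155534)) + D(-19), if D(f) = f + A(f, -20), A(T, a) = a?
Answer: -6288058261881221899/158774496549480540 ≈ -39.604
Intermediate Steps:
D(f) = -20 + f (D(f) = f - 20 = -20 + f)
(-1182432/1958595 + (2378809/(-412884))/(-744553 + 155534)) + D(-19) = (-1182432/1958595 + (2378809/(-412884))/(-744553 + 155534)) + (-20 - 19) = (-1182432*1/1958595 + (2378809*(-1/412884))/(-589019)) - 39 = (-394144/652865 - 2378809/412884*(-1/589019)) - 39 = (-394144/652865 + 2378809/243196520796) - 39 = -95852896451480839/158774496549480540 - 39 = -6288058261881221899/158774496549480540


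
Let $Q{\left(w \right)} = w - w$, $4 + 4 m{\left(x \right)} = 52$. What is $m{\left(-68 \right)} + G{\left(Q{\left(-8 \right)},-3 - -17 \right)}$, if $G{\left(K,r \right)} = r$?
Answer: $26$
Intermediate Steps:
$m{\left(x \right)} = 12$ ($m{\left(x \right)} = -1 + \frac{1}{4} \cdot 52 = -1 + 13 = 12$)
$Q{\left(w \right)} = 0$
$m{\left(-68 \right)} + G{\left(Q{\left(-8 \right)},-3 - -17 \right)} = 12 - -14 = 12 + \left(-3 + 17\right) = 12 + 14 = 26$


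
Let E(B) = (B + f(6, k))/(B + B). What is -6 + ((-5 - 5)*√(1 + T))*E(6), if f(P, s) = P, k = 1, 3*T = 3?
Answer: -6 - 10*√2 ≈ -20.142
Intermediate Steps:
T = 1 (T = (⅓)*3 = 1)
E(B) = (6 + B)/(2*B) (E(B) = (B + 6)/(B + B) = (6 + B)/((2*B)) = (6 + B)*(1/(2*B)) = (6 + B)/(2*B))
-6 + ((-5 - 5)*√(1 + T))*E(6) = -6 + ((-5 - 5)*√(1 + 1))*((½)*(6 + 6)/6) = -6 + (-10*√2)*((½)*(⅙)*12) = -6 - 10*√2*1 = -6 - 10*√2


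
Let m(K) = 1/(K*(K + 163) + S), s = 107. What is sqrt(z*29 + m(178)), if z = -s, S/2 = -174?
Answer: I*sqrt(452060242286)/12070 ≈ 55.705*I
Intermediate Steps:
S = -348 (S = 2*(-174) = -348)
z = -107 (z = -1*107 = -107)
m(K) = 1/(-348 + K*(163 + K)) (m(K) = 1/(K*(K + 163) - 348) = 1/(K*(163 + K) - 348) = 1/(-348 + K*(163 + K)))
sqrt(z*29 + m(178)) = sqrt(-107*29 + 1/(-348 + 178**2 + 163*178)) = sqrt(-3103 + 1/(-348 + 31684 + 29014)) = sqrt(-3103 + 1/60350) = sqrt(-187266049/60350) = I*sqrt(452060242286)/12070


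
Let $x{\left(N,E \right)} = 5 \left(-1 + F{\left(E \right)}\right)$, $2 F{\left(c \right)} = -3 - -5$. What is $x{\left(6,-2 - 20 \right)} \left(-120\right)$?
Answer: $0$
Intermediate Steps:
$F{\left(c \right)} = 1$ ($F{\left(c \right)} = \frac{-3 - -5}{2} = \frac{-3 + 5}{2} = \frac{1}{2} \cdot 2 = 1$)
$x{\left(N,E \right)} = 0$ ($x{\left(N,E \right)} = 5 \left(-1 + 1\right) = 5 \cdot 0 = 0$)
$x{\left(6,-2 - 20 \right)} \left(-120\right) = 0 \left(-120\right) = 0$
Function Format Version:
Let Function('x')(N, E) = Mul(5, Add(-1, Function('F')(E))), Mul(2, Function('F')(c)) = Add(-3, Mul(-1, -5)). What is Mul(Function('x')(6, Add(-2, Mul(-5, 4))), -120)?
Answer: 0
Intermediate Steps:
Function('F')(c) = 1 (Function('F')(c) = Mul(Rational(1, 2), Add(-3, Mul(-1, -5))) = Mul(Rational(1, 2), Add(-3, 5)) = Mul(Rational(1, 2), 2) = 1)
Function('x')(N, E) = 0 (Function('x')(N, E) = Mul(5, Add(-1, 1)) = Mul(5, 0) = 0)
Mul(Function('x')(6, Add(-2, Mul(-5, 4))), -120) = Mul(0, -120) = 0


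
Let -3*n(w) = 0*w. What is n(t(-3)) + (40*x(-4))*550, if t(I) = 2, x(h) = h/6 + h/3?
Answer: -44000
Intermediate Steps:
x(h) = h/2 (x(h) = h*(1/6) + h*(1/3) = h/6 + h/3 = h/2)
n(w) = 0 (n(w) = -0*w = -1/3*0 = 0)
n(t(-3)) + (40*x(-4))*550 = 0 + (40*((1/2)*(-4)))*550 = 0 + (40*(-2))*550 = 0 - 80*550 = 0 - 44000 = -44000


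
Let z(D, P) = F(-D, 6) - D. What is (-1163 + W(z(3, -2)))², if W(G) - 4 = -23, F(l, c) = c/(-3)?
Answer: 1397124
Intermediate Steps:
F(l, c) = -c/3 (F(l, c) = c*(-⅓) = -c/3)
z(D, P) = -2 - D (z(D, P) = -⅓*6 - D = -2 - D)
W(G) = -19 (W(G) = 4 - 23 = -19)
(-1163 + W(z(3, -2)))² = (-1163 - 19)² = (-1182)² = 1397124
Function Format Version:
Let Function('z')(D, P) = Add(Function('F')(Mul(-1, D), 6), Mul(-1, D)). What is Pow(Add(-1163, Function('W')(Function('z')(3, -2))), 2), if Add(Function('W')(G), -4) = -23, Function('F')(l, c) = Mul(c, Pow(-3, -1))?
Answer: 1397124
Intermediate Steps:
Function('F')(l, c) = Mul(Rational(-1, 3), c) (Function('F')(l, c) = Mul(c, Rational(-1, 3)) = Mul(Rational(-1, 3), c))
Function('z')(D, P) = Add(-2, Mul(-1, D)) (Function('z')(D, P) = Add(Mul(Rational(-1, 3), 6), Mul(-1, D)) = Add(-2, Mul(-1, D)))
Function('W')(G) = -19 (Function('W')(G) = Add(4, -23) = -19)
Pow(Add(-1163, Function('W')(Function('z')(3, -2))), 2) = Pow(Add(-1163, -19), 2) = Pow(-1182, 2) = 1397124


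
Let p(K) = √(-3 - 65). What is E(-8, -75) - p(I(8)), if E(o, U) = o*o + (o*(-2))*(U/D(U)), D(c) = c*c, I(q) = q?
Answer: 4784/75 - 2*I*√17 ≈ 63.787 - 8.2462*I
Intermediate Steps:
D(c) = c²
p(K) = 2*I*√17 (p(K) = √(-68) = 2*I*√17)
E(o, U) = o² - 2*o/U (E(o, U) = o*o + (o*(-2))*(U/(U²)) = o² + (-2*o)*(U/U²) = o² + (-2*o)/U = o² - 2*o/U)
E(-8, -75) - p(I(8)) = -8*(-2 - 75*(-8))/(-75) - 2*I*√17 = -8*(-1/75)*(-2 + 600) - 2*I*√17 = -8*(-1/75)*598 - 2*I*√17 = 4784/75 - 2*I*√17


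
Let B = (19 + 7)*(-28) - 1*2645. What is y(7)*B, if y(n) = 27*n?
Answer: -637497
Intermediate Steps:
B = -3373 (B = 26*(-28) - 2645 = -728 - 2645 = -3373)
y(7)*B = (27*7)*(-3373) = 189*(-3373) = -637497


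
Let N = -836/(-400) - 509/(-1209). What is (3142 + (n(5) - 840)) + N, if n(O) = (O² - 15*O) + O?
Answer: 273174881/120900 ≈ 2259.5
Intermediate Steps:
n(O) = O² - 14*O
N = 303581/120900 (N = -836*(-1/400) - 509*(-1/1209) = 209/100 + 509/1209 = 303581/120900 ≈ 2.5110)
(3142 + (n(5) - 840)) + N = (3142 + (5*(-14 + 5) - 840)) + 303581/120900 = (3142 + (5*(-9) - 840)) + 303581/120900 = (3142 + (-45 - 840)) + 303581/120900 = (3142 - 885) + 303581/120900 = 2257 + 303581/120900 = 273174881/120900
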